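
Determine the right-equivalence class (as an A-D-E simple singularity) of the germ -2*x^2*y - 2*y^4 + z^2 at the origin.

The Hessian of f at 0 has rank 1. Corank 2; j^3 = -2*x^2*y has shape L^2 M (L != M), so D-series; mu = 5 gives D_5.

D_5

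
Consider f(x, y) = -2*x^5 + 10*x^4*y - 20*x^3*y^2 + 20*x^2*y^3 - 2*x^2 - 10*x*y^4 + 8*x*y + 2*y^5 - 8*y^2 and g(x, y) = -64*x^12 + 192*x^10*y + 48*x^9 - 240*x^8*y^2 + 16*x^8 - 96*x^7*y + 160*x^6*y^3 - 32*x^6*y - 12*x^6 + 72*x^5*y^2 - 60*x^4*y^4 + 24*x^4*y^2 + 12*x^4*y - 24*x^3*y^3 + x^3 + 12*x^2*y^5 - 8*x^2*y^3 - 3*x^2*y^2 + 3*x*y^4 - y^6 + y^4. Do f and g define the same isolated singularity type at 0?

The Hessian of f at 0 has rank 1. Corank 1: A-series; mu = 4 gives A_4. The Hessian of g at 0 has rank 0. Corank 2; j^3 = x^3 is a perfect cube, so E-series; the 4-jet and mu = 6 give E_6. f is A_4 but g is E_6, hence not right-equivalent.

No.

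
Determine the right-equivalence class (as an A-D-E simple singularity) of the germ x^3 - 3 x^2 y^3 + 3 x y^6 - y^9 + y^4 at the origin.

E6

The Hessian of f at 0 has rank 0. Corank 2; j^3 = x^3 is a perfect cube, so E-series; the 4-jet and mu = 6 give E_6.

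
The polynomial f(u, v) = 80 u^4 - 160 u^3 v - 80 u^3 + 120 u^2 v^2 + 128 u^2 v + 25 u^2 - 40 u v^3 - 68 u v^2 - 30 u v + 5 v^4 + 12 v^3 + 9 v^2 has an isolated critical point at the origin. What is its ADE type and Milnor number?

Type A_3, Milnor number mu = 3.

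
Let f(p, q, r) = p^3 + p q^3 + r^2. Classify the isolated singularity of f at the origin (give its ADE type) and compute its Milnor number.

Type E7, Milnor number mu = 7.

The Hessian of f at 0 has rank 1. Corank 2; j^3 = p^3 is a perfect cube, so E-series; the 4-jet and mu = 7 give E_7.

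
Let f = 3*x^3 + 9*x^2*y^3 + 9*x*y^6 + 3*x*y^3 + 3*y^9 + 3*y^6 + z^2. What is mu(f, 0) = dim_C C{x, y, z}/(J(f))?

7

The Hessian of f at 0 has rank 1. Corank 2; j^3 = 3*x^3 is a perfect cube, so E-series; the 4-jet and mu = 7 give E_7.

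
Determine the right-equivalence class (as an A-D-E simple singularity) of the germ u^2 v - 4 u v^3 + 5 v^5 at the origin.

The Hessian of f at 0 is [[0, 0], [0, 0]] with rank 0, so corank 2. A Groebner basis of the Jacobian ideal J(f) in C{u,v} is {u^3, u^2*v, 2*u^2 + u*v^2, -u*v/2 + v^3}; counting standard monomials gives mu = 6. Corank 2; j^3 = u^2*v has shape L^2 M (L != M), so D-series; mu = 6 gives D_6.

D_{6}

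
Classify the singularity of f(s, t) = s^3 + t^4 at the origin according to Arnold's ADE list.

The Hessian of f at 0 has rank 0. Corank 2; j^3 = s^3 is a perfect cube, so E-series; the 4-jet and mu = 6 give E_6.

E_6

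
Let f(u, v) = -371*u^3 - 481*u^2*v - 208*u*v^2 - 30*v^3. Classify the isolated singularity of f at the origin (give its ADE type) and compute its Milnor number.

Type D4, Milnor number mu = 4.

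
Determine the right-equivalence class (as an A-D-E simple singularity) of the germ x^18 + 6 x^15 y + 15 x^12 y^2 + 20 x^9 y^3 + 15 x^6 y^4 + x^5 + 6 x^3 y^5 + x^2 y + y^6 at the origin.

D_{7}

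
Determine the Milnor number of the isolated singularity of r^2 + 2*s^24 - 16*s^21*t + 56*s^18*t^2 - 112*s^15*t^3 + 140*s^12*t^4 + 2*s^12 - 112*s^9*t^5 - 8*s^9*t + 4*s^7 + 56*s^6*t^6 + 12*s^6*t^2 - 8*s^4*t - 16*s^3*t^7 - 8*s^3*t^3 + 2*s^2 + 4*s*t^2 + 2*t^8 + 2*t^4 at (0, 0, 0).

The Hessian of f at 0 has rank 2. Corank 1: A-series; mu = 7 gives A_7.

7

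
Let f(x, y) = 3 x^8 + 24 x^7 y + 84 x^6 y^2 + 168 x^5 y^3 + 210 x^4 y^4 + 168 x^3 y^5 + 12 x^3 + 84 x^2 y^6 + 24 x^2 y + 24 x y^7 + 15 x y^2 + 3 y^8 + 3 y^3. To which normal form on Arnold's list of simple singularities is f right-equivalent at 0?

D_{9}

The Hessian of f at 0 has rank 0. Corank 2; j^3 = 3*(x + y)*(2*x + y)^2 has shape L^2 M (L != M), so D-series; mu = 9 gives D_9.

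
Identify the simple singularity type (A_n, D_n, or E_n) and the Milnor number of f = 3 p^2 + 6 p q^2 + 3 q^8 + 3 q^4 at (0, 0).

Type A_{7}, Milnor number mu = 7.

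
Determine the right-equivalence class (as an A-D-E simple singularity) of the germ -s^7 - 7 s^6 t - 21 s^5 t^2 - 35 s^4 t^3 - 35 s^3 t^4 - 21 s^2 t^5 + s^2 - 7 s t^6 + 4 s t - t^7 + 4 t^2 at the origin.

The Hessian of f at 0 is [[2, 4], [4, 8]] with rank 1, so corank 1. A Groebner basis of the Jacobian ideal J(f) in C{s,t} is {t^6, s + 2*t}; counting standard monomials gives mu = 6. Corank 1: A-series; mu = 6 gives A_6.

A_{6}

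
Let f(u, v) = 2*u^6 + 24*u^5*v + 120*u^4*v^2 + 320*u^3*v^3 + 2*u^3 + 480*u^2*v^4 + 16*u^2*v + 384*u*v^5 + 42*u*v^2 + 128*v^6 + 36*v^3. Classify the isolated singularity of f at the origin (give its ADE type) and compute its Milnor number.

The Hessian of f at 0 is [[0, 0], [0, 0]] with rank 0, so corank 2. A Groebner basis of the Jacobian ideal J(f) in C{u,v} is {-u*v/6 + v^5 - v^2/2, u*v^2 + 3*v^3, u^2 + 5*u*v + 6*v^2}; counting standard monomials gives mu = 7. Corank 2; j^3 = 2*(u + 2*v)*(u + 3*v)^2 has shape L^2 M (L != M), so D-series; mu = 7 gives D_7.

Type D7, Milnor number mu = 7.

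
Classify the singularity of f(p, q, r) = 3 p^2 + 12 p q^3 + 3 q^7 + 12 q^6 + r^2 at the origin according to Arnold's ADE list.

A_{6}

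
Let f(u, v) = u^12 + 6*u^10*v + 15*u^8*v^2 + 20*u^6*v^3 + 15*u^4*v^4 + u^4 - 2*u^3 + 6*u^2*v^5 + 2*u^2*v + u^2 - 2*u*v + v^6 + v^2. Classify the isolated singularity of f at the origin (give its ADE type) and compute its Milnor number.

The Hessian of f at 0 is [[2, -2], [-2, 2]] with rank 1, so corank 1. A Groebner basis of the Jacobian ideal J(f) in C{u,v} is {u*v^2 - 3*u*v + u + 2*v^2 - v, -5*u*v + 2*u + v^3 + 3*v^2 - 2*v, u^2 - u + v}; counting standard monomials gives mu = 5. Corank 1: A-series; mu = 5 gives A_5.

Type A_5, Milnor number mu = 5.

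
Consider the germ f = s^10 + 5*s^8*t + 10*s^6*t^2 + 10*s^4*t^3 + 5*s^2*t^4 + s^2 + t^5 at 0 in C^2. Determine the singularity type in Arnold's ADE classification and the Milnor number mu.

Type A_{4}, Milnor number mu = 4.

The Hessian of f at 0 has rank 1. Corank 1: A-series; mu = 4 gives A_4.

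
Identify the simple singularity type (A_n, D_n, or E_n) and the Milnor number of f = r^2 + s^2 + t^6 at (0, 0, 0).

The Hessian of f at 0 has rank 2. Corank 1: A-series; mu = 5 gives A_5.

Type A5, Milnor number mu = 5.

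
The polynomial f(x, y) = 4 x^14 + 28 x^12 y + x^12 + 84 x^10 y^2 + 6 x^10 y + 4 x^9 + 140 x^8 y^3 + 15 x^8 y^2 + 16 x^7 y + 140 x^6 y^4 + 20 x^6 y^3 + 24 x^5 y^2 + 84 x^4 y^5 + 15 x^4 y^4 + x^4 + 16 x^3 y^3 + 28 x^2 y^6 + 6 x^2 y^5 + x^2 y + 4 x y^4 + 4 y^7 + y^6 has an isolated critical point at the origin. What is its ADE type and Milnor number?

Type D_{7}, Milnor number mu = 7.

The Hessian of f at 0 is [[0, 0], [0, 0]] with rank 0, so corank 2. A Groebner basis of the Jacobian ideal J(f) in C{x,y} is {x*y/2 + y^4, x^3, x^2*y, -x^2/3 + x*y^2}; counting standard monomials gives mu = 7. Corank 2; j^3 = x^2*y has shape L^2 M (L != M), so D-series; mu = 7 gives D_7.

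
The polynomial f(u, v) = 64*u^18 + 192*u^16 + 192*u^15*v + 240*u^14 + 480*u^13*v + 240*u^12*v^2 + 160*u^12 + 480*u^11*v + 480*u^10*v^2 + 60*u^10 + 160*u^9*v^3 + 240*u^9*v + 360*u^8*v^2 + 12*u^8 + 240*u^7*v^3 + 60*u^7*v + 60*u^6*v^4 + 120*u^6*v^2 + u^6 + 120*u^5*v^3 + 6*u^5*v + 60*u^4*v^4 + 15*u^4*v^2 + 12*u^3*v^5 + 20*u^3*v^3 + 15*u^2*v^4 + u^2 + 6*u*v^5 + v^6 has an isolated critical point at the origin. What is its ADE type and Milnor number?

Type A5, Milnor number mu = 5.

The Hessian of f at 0 is [[2, 0], [0, 0]] with rank 1, so corank 1. A Groebner basis of the Jacobian ideal J(f) in C{u,v} is {v^5, u}; counting standard monomials gives mu = 5. Corank 1: A-series; mu = 5 gives A_5.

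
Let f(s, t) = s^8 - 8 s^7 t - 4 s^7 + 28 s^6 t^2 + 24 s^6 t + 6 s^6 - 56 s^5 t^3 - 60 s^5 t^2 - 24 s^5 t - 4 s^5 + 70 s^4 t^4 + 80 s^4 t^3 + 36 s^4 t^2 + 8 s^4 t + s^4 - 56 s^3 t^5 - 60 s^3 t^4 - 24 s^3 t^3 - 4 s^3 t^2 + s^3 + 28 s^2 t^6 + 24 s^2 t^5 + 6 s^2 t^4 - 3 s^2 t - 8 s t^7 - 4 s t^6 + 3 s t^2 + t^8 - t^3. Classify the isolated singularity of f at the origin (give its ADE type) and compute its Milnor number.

Type E_6, Milnor number mu = 6.

The Hessian of f at 0 has rank 0. Corank 2; j^3 = (s - t)^3 is a perfect cube, so E-series; the 4-jet and mu = 6 give E_6.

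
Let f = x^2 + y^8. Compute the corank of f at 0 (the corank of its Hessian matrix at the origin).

Hessian at 0 has rank 1.

1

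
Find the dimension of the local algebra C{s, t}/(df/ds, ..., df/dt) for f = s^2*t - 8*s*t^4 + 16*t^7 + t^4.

5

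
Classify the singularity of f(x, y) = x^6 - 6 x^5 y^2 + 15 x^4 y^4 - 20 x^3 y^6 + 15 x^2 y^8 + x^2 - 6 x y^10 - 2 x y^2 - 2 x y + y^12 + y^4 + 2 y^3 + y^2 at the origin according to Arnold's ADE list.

A_{5}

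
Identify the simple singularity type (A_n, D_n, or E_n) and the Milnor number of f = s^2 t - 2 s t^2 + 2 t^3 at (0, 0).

Type D4, Milnor number mu = 4.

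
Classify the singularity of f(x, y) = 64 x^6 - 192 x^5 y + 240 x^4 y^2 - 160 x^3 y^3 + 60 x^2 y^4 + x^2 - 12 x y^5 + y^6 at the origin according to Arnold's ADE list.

A_5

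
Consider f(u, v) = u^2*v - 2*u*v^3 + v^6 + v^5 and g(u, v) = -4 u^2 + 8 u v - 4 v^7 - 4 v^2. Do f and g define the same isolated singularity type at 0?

No.

The Hessian of f at 0 is [[0, 0], [0, 0]] with rank 0, so corank 2. A Groebner basis of the Jacobian ideal J(f) in C{u,v} is {u^3, u^2*v + u^2/6 - u*v^2/6, -u*v + v^3}; counting standard monomials gives mu = 7. Corank 2; j^3 = u^2*v has shape L^2 M (L != M), so D-series; mu = 7 gives D_7. The Hessian of g at 0 is [[-8, 8], [8, -8]] with rank 1, so corank 1. A Groebner basis of the Jacobian ideal J(g) in C{u,v} is {v^6, u - v}; counting standard monomials gives mu = 6. Corank 1: A-series; mu = 6 gives A_6. f is D_7 but g is A_6, hence not right-equivalent.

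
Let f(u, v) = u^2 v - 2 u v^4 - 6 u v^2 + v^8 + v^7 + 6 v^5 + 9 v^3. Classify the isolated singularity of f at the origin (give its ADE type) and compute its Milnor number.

The Hessian of f at 0 has rank 0. Corank 2; j^3 = v*(u - 3*v)^2 has shape L^2 M (L != M), so D-series; mu = 9 gives D_9.

Type D9, Milnor number mu = 9.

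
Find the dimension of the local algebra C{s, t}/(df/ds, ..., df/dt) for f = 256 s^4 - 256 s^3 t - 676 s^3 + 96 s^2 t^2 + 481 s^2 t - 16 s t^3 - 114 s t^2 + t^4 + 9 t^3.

5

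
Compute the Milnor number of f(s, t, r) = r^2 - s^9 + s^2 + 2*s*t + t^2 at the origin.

The Hessian of f at 0 has rank 2. Corank 1: A-series; mu = 8 gives A_8.

8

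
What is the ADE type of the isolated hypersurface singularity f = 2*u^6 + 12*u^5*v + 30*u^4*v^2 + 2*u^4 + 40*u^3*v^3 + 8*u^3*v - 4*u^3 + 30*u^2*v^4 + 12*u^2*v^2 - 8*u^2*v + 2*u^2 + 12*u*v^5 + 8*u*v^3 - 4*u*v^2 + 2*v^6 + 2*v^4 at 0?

A_5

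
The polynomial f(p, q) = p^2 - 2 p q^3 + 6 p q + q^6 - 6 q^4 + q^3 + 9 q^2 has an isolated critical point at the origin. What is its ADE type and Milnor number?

Type A_{2}, Milnor number mu = 2.

The Hessian of f at 0 has rank 1. Corank 1: A-series; mu = 2 gives A_2.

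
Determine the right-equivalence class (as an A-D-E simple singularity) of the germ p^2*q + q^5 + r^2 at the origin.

D_{6}

The Hessian of f at 0 is [[0, 0, 0], [0, 0, 0], [0, 0, 2]] with rank 1, so corank 2. A Groebner basis of the Jacobian ideal J(f) in C{p,q,r} is {p^2/5 + q^4, p^3, p*q, r}; counting standard monomials gives mu = 6. Corank 2; j^3 = p^2*q has shape L^2 M (L != M), so D-series; mu = 6 gives D_6.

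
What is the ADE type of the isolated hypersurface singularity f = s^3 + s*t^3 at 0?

The Hessian of f at 0 is [[0, 0], [0, 0]] with rank 0, so corank 2. A Groebner basis of the Jacobian ideal J(f) in C{s,t} is {s^3, s*t^2, 3*s^2 + t^3}; counting standard monomials gives mu = 7. Corank 2; j^3 = s^3 is a perfect cube, so E-series; the 4-jet and mu = 7 give E_7.

E_{7}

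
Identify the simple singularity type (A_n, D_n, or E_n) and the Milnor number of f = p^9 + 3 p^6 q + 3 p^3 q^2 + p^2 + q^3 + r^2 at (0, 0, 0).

Type A_{2}, Milnor number mu = 2.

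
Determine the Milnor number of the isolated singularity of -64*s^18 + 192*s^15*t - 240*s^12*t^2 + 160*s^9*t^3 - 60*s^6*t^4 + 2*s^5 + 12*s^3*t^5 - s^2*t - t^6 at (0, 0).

7

The Hessian of f at 0 is [[0, 0], [0, 0]] with rank 0, so corank 2. A Groebner basis of the Jacobian ideal J(f) in C{s,t} is {s^2/6 + t^5, s^3, s*t}; counting standard monomials gives mu = 7. Corank 2; j^3 = -s^2*t has shape L^2 M (L != M), so D-series; mu = 7 gives D_7.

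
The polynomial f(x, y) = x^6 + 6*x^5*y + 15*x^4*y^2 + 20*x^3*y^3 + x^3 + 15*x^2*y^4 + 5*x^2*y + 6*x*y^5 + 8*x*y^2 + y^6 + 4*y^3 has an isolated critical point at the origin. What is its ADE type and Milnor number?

Type D_{7}, Milnor number mu = 7.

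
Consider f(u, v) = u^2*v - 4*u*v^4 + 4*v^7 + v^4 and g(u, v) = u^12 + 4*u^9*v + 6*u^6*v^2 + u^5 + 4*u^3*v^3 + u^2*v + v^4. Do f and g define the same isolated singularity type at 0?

Yes.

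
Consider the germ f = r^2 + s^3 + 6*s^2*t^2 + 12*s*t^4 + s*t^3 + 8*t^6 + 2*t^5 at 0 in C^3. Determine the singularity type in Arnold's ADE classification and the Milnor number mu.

Type E_7, Milnor number mu = 7.

The Hessian of f at 0 has rank 1. Corank 2; j^3 = s^3 is a perfect cube, so E-series; the 4-jet and mu = 7 give E_7.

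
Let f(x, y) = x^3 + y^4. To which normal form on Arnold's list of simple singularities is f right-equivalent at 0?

E_{6}

The Hessian of f at 0 has rank 0. Corank 2; j^3 = x^3 is a perfect cube, so E-series; the 4-jet and mu = 6 give E_6.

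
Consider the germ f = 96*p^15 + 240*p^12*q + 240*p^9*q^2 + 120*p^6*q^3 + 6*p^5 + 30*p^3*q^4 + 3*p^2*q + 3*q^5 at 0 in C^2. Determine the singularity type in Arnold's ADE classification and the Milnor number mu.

Type D_{6}, Milnor number mu = 6.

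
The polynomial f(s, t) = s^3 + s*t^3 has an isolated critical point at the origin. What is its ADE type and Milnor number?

The Hessian of f at 0 is [[0, 0], [0, 0]] with rank 0, so corank 2. A Groebner basis of the Jacobian ideal J(f) in C{s,t} is {s^3, s*t^2, 3*s^2 + t^3}; counting standard monomials gives mu = 7. Corank 2; j^3 = s^3 is a perfect cube, so E-series; the 4-jet and mu = 7 give E_7.

Type E_7, Milnor number mu = 7.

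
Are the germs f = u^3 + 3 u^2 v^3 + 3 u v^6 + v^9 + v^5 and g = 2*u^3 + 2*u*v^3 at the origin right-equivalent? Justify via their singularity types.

No.

The Hessian of f at 0 is [[0, 0], [0, 0]] with rank 0, so corank 2. A Groebner basis of the Jacobian ideal J(f) in C{u,v} is {u^2/2 + u*v^3, v^4, u^3, u^2*v}; counting standard monomials gives mu = 8. Corank 2; j^3 = u^3 is a perfect cube, so E-series; the 5-jet and mu = 8 give E_8. The Hessian of g at 0 is [[0, 0], [0, 0]] with rank 0, so corank 2. A Groebner basis of the Jacobian ideal J(g) in C{u,v} is {u^3, u*v^2, 3*u^2 + v^3}; counting standard monomials gives mu = 7. Corank 2; j^3 = 2*u^3 is a perfect cube, so E-series; the 4-jet and mu = 7 give E_7. f is E_8 but g is E_7, hence not right-equivalent.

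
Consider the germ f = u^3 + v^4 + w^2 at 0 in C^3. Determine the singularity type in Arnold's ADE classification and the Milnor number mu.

Type E6, Milnor number mu = 6.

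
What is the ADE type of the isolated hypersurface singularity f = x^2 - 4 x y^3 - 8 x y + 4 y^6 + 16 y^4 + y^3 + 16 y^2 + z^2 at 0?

A_{2}

The Hessian of f at 0 is [[2, -8, 0], [-8, 32, 0], [0, 0, 2]] with rank 2, so corank 1. A Groebner basis of the Jacobian ideal J(f) in C{x,y,z} is {y^2, x - 4*y, z}; counting standard monomials gives mu = 2. Corank 1: A-series; mu = 2 gives A_2.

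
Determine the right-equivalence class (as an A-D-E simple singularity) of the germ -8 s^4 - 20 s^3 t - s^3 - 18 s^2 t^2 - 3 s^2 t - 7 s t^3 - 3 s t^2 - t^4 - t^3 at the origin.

E_7

The Hessian of f at 0 has rank 0. Corank 2; j^3 = -(s + t)^3 is a perfect cube, so E-series; the 4-jet and mu = 7 give E_7.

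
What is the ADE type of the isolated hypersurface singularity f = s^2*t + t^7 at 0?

D8

The Hessian of f at 0 is [[0, 0], [0, 0]] with rank 0, so corank 2. A Groebner basis of the Jacobian ideal J(f) in C{s,t} is {s^2/7 + t^6, s^3, s*t}; counting standard monomials gives mu = 8. Corank 2; j^3 = s^2*t has shape L^2 M (L != M), so D-series; mu = 8 gives D_8.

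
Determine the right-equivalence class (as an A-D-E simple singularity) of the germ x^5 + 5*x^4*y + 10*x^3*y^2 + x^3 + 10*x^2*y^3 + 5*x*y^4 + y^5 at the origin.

E_{8}

The Hessian of f at 0 has rank 0. Corank 2; j^3 = x^3 is a perfect cube, so E-series; the 5-jet and mu = 8 give E_8.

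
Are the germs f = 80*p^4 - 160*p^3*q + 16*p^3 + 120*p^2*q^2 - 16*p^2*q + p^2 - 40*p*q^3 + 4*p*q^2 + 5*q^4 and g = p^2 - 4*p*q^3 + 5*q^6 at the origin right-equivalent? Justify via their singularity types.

The Hessian of f at 0 is [[2, 0], [0, 0]] with rank 1, so corank 1. A Groebner basis of the Jacobian ideal J(f) in C{p,q} is {p^2, p*q, p/2 + q^2}; counting standard monomials gives mu = 3. Corank 1: A-series; mu = 3 gives A_3. The Hessian of g at 0 is [[2, 0], [0, 0]] with rank 1, so corank 1. A Groebner basis of the Jacobian ideal J(g) in C{p,q} is {p*q^2, -p/2 + q^3, p^2}; counting standard monomials gives mu = 5. Corank 1: A-series; mu = 5 gives A_5. f is A_3 but g is A_5, hence not right-equivalent.

No.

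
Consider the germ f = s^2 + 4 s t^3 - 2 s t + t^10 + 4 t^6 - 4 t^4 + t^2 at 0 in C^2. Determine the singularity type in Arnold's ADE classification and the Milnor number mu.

Type A9, Milnor number mu = 9.

The Hessian of f at 0 has rank 1. Corank 1: A-series; mu = 9 gives A_9.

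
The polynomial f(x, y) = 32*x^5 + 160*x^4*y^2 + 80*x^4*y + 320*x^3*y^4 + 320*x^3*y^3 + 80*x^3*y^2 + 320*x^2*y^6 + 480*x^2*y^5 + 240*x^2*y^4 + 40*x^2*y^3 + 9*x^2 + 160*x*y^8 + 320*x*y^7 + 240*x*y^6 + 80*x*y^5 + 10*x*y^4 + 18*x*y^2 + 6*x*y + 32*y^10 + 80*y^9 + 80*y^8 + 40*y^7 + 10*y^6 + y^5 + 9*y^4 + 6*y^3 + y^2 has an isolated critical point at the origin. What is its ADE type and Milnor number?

Type A_4, Milnor number mu = 4.

The Hessian of f at 0 is [[18, 6], [6, 2]] with rank 1, so corank 1. A Groebner basis of the Jacobian ideal J(f) in C{x,y} is {x^2 + 2*x*y/3 - x/9 - y/27, x + y^2 + y/3}; counting standard monomials gives mu = 4. Corank 1: A-series; mu = 4 gives A_4.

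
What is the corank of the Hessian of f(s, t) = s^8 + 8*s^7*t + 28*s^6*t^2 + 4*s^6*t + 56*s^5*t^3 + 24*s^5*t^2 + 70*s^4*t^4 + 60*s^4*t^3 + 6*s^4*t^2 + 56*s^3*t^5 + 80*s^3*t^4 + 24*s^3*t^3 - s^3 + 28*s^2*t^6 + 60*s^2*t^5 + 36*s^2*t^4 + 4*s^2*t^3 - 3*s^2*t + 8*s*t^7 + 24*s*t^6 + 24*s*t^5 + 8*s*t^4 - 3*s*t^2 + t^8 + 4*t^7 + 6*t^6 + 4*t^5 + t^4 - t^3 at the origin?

2

The Hessian at 0 is [[0, 0], [0, 0]] of rank 0; hence corank 2.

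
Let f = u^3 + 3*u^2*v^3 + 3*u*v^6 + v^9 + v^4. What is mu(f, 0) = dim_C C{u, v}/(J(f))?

6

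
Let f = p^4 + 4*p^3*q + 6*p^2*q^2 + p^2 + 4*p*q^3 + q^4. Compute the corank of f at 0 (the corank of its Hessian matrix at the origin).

1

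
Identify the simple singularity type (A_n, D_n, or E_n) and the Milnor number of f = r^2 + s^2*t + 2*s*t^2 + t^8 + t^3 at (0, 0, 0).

The Hessian of f at 0 has rank 1. Corank 2; j^3 = t*(s + t)^2 has shape L^2 M (L != M), so D-series; mu = 9 gives D_9.

Type D9, Milnor number mu = 9.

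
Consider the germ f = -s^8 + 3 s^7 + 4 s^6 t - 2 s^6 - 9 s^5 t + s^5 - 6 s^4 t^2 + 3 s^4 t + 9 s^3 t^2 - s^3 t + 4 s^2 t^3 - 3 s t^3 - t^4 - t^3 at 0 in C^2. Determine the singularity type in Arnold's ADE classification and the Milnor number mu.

The Hessian of f at 0 is [[0, 0], [0, 0]] with rank 0, so corank 2. A Groebner basis of the Jacobian ideal J(f) in C{s,t} is {s^3 + 18*s*t^2 + 3*t^2, s^2*t + 5*s*t^2, t^3}; counting standard monomials gives mu = 7. Corank 2; j^3 = -t^3 is a perfect cube, so E-series; the 4-jet and mu = 7 give E_7.

Type E7, Milnor number mu = 7.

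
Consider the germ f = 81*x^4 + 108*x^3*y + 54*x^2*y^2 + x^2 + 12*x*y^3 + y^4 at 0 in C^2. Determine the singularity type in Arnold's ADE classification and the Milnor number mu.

The Hessian of f at 0 is [[2, 0], [0, 0]] with rank 1, so corank 1. A Groebner basis of the Jacobian ideal J(f) in C{x,y} is {y^3, x}; counting standard monomials gives mu = 3. Corank 1: A-series; mu = 3 gives A_3.

Type A_{3}, Milnor number mu = 3.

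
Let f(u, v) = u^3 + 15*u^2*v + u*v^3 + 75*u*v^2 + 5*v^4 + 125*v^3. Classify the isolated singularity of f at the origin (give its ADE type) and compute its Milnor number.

Type E7, Milnor number mu = 7.

The Hessian of f at 0 is [[0, 0], [0, 0]] with rank 0, so corank 2. A Groebner basis of the Jacobian ideal J(f) in C{u,v} is {u^3 + 15*u^2*v + 750*u^2 + 7500*u*v + 18750*v^2, -15*u^2 + u*v^2 - 150*u*v - 375*v^2, 3*u^2 + 30*u*v + v^3 + 75*v^2}; counting standard monomials gives mu = 7. Corank 2; j^3 = (u + 5*v)^3 is a perfect cube, so E-series; the 4-jet and mu = 7 give E_7.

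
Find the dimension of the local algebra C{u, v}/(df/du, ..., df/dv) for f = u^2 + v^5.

The Hessian of f at 0 has rank 1. Corank 1: A-series; mu = 4 gives A_4.

4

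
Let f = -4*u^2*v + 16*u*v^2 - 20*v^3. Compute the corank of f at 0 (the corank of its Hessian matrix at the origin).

Hessian at 0 has rank 0.

2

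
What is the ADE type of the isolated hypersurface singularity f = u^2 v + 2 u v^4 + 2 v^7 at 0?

The Hessian of f at 0 has rank 0. Corank 2; j^3 = u^2*v has shape L^2 M (L != M), so D-series; mu = 8 gives D_8.

D8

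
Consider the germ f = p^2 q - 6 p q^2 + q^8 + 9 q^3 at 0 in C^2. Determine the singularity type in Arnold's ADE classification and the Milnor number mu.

Type D9, Milnor number mu = 9.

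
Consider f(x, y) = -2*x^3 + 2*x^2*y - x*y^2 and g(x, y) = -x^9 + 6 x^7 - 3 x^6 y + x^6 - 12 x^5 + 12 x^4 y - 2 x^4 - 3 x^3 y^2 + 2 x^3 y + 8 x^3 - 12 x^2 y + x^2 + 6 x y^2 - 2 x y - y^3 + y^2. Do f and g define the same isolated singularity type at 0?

No.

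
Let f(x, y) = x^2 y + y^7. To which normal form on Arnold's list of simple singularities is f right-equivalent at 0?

The Hessian of f at 0 has rank 0. Corank 2; j^3 = x^2*y has shape L^2 M (L != M), so D-series; mu = 8 gives D_8.

D_8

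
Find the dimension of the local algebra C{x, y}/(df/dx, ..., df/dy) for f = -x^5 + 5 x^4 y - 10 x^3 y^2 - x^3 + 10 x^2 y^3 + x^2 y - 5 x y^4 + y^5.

6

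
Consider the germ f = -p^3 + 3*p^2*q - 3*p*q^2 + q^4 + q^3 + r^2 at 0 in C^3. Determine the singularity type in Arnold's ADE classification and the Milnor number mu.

Type E_6, Milnor number mu = 6.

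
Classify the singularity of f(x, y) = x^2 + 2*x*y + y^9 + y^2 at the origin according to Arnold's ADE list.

The Hessian of f at 0 is [[2, 2], [2, 2]] with rank 1, so corank 1. A Groebner basis of the Jacobian ideal J(f) in C{x,y} is {y^8, x + y}; counting standard monomials gives mu = 8. Corank 1: A-series; mu = 8 gives A_8.

A_{8}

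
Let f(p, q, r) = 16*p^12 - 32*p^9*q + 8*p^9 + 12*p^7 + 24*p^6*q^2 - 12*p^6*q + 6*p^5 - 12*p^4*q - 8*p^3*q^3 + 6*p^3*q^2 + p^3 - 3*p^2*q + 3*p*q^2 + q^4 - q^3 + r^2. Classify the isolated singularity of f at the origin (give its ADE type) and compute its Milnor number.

Type E_6, Milnor number mu = 6.

The Hessian of f at 0 has rank 1. Corank 2; j^3 = (p - q)^3 is a perfect cube, so E-series; the 4-jet and mu = 6 give E_6.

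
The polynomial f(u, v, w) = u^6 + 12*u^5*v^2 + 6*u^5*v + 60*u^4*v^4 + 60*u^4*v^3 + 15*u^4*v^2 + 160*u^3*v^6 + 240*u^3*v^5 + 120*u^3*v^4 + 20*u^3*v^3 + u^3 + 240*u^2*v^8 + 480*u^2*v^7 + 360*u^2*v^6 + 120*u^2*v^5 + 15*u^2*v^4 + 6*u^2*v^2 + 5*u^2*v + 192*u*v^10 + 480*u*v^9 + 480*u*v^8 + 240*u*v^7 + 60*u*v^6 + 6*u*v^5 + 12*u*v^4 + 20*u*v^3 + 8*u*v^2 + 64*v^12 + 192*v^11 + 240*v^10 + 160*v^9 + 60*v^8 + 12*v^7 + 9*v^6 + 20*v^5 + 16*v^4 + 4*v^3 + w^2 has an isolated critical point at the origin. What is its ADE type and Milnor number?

Type D7, Milnor number mu = 7.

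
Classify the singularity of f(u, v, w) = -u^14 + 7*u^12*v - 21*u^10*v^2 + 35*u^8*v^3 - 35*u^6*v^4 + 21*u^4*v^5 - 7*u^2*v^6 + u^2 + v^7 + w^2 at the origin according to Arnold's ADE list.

A_6

The Hessian of f at 0 has rank 2. Corank 1: A-series; mu = 6 gives A_6.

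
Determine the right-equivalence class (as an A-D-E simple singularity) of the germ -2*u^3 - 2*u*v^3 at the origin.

The Hessian of f at 0 is [[0, 0], [0, 0]] with rank 0, so corank 2. A Groebner basis of the Jacobian ideal J(f) in C{u,v} is {u^3, u*v^2, 3*u^2 + v^3}; counting standard monomials gives mu = 7. Corank 2; j^3 = -2*u^3 is a perfect cube, so E-series; the 4-jet and mu = 7 give E_7.

E7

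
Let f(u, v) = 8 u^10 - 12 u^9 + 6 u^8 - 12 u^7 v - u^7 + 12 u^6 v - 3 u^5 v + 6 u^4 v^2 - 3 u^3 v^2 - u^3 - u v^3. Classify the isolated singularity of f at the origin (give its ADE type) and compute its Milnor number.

The Hessian of f at 0 is [[0, 0], [0, 0]] with rank 0, so corank 2. A Groebner basis of the Jacobian ideal J(f) in C{u,v} is {u^3, u*v^2, 3*u^2 + v^3}; counting standard monomials gives mu = 7. Corank 2; j^3 = -u^3 is a perfect cube, so E-series; the 4-jet and mu = 7 give E_7.

Type E_{7}, Milnor number mu = 7.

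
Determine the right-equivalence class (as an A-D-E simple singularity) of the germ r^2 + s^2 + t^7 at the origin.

The Hessian of f at 0 has rank 2. Corank 1: A-series; mu = 6 gives A_6.

A6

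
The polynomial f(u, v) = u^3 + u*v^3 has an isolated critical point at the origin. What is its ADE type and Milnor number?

Type E_{7}, Milnor number mu = 7.

The Hessian of f at 0 has rank 0. Corank 2; j^3 = u^3 is a perfect cube, so E-series; the 4-jet and mu = 7 give E_7.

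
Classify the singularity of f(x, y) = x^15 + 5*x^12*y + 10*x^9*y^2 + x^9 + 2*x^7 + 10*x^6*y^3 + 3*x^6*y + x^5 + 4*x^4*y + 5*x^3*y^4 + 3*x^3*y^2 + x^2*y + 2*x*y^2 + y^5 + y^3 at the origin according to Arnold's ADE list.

The Hessian of f at 0 has rank 0. Corank 2; j^3 = y*(x + y)^2 has shape L^2 M (L != M), so D-series; mu = 6 gives D_6.

D_{6}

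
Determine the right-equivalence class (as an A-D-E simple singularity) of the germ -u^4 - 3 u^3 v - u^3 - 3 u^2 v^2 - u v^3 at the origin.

E_7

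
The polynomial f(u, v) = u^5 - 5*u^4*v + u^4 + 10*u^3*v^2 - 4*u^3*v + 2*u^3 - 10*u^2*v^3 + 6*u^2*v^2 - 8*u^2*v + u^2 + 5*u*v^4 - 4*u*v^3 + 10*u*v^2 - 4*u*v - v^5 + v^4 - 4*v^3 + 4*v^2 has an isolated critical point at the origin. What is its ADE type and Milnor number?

The Hessian of f at 0 is [[2, -4], [-4, 8]] with rank 1, so corank 1. A Groebner basis of the Jacobian ideal J(f) in C{u,v} is {-u/2 + v^3 - v^2/2 + v, u^2 + 2*u - 2*v^2 - 4*v, u*v + u/2 - 3*v^2/2 - v}; counting standard monomials gives mu = 4. Corank 1: A-series; mu = 4 gives A_4.

Type A_4, Milnor number mu = 4.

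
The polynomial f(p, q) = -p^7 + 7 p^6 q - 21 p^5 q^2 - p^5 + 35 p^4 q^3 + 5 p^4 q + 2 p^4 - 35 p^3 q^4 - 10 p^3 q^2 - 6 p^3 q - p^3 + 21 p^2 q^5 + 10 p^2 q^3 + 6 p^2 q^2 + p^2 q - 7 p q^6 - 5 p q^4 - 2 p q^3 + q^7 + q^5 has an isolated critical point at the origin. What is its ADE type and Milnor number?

The Hessian of f at 0 has rank 0. Corank 2; j^3 = -p^2*(p - q) has shape L^2 M (L != M), so D-series; mu = 8 gives D_8.

Type D_{8}, Milnor number mu = 8.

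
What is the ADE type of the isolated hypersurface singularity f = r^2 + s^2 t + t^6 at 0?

The Hessian of f at 0 has rank 1. Corank 2; j^3 = s^2*t has shape L^2 M (L != M), so D-series; mu = 7 gives D_7.

D_{7}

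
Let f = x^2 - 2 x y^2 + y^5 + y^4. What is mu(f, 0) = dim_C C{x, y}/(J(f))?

4

The Hessian of f at 0 has rank 1. Corank 1: A-series; mu = 4 gives A_4.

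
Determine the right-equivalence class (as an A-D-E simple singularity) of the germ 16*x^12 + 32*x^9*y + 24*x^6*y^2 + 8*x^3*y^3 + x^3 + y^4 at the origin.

E_{6}

The Hessian of f at 0 is [[0, 0], [0, 0]] with rank 0, so corank 2. A Groebner basis of the Jacobian ideal J(f) in C{x,y} is {y^3, x^2}; counting standard monomials gives mu = 6. Corank 2; j^3 = x^3 is a perfect cube, so E-series; the 4-jet and mu = 6 give E_6.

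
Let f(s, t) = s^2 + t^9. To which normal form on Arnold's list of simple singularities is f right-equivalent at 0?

A_{8}

The Hessian of f at 0 has rank 1. Corank 1: A-series; mu = 8 gives A_8.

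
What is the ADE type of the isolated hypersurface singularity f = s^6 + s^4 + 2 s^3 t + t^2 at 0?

A_3

The Hessian of f at 0 has rank 1. Corank 1: A-series; mu = 3 gives A_3.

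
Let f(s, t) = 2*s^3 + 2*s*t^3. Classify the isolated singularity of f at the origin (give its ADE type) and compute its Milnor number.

The Hessian of f at 0 has rank 0. Corank 2; j^3 = 2*s^3 is a perfect cube, so E-series; the 4-jet and mu = 7 give E_7.

Type E_7, Milnor number mu = 7.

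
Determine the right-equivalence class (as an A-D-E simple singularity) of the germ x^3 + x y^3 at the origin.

E_{7}

The Hessian of f at 0 has rank 0. Corank 2; j^3 = x^3 is a perfect cube, so E-series; the 4-jet and mu = 7 give E_7.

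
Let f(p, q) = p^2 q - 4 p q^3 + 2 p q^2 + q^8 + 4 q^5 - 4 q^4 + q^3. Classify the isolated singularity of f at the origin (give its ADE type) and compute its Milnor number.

Type D9, Milnor number mu = 9.

The Hessian of f at 0 has rank 0. Corank 2; j^3 = q*(p + q)^2 has shape L^2 M (L != M), so D-series; mu = 9 gives D_9.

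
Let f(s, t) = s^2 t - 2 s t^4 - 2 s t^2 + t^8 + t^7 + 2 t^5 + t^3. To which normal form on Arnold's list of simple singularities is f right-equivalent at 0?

D_{9}

The Hessian of f at 0 is [[0, 0], [0, 0]] with rank 0, so corank 2. A Groebner basis of the Jacobian ideal J(f) in C{s,t} is {s^2*t^2 - 16*s^2*t - 2*s^2 + 32*s*t^2 + 3*s*t - 16*t^3 - t^2, -8*s^2*t - s^2 + s*t^3 + 16*s*t^2 + s*t - 8*t^3, -s*t + t^4 + t^2, s^3 - 3*s^2*t + 3*s*t^2 - t^3}; counting standard monomials gives mu = 9. Corank 2; j^3 = t*(s - t)^2 has shape L^2 M (L != M), so D-series; mu = 9 gives D_9.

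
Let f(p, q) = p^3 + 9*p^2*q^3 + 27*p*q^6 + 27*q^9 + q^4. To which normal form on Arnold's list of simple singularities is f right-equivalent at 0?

E6

The Hessian of f at 0 has rank 0. Corank 2; j^3 = p^3 is a perfect cube, so E-series; the 4-jet and mu = 6 give E_6.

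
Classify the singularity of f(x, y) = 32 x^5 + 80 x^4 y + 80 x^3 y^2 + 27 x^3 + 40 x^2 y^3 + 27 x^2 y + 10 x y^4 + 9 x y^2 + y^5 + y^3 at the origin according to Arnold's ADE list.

The Hessian of f at 0 is [[0, 0], [0, 0]] with rank 0, so corank 2. A Groebner basis of the Jacobian ideal J(f) in C{x,y} is {y^5, x*y^3 + 3*y^4/8, x^2 + 2*x*y/3 + y^2/9}; counting standard monomials gives mu = 8. Corank 2; j^3 = (3*x + y)^3 is a perfect cube, so E-series; the 5-jet and mu = 8 give E_8.

E8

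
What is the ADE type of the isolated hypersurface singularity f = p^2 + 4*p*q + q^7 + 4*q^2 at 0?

A6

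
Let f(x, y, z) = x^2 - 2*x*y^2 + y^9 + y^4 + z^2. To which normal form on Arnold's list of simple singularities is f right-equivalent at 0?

The Hessian of f at 0 has rank 2. Corank 1: A-series; mu = 8 gives A_8.

A_{8}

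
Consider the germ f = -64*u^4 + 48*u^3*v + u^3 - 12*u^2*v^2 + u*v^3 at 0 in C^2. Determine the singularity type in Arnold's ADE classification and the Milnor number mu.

The Hessian of f at 0 has rank 0. Corank 2; j^3 = u^3 is a perfect cube, so E-series; the 4-jet and mu = 7 give E_7.

Type E7, Milnor number mu = 7.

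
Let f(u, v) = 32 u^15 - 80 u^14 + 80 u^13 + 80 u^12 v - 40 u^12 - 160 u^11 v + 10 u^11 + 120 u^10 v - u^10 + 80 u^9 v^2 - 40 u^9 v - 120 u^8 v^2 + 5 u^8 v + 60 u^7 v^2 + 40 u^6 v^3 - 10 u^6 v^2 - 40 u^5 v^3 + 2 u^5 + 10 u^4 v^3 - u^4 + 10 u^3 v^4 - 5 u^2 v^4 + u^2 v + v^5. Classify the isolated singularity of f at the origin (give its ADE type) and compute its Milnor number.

The Hessian of f at 0 has rank 0. Corank 2; j^3 = u^2*v has shape L^2 M (L != M), so D-series; mu = 6 gives D_6.

Type D_{6}, Milnor number mu = 6.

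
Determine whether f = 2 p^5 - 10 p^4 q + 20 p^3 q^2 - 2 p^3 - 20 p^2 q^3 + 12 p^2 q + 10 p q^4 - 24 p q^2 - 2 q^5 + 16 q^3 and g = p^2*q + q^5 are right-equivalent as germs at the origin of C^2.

The Hessian of f at 0 is [[0, 0], [0, 0]] with rank 0, so corank 2. A Groebner basis of the Jacobian ideal J(f) in C{p,q} is {q^5, p*q^3 - 7*q^4/4, p^2 - 4*p*q + 4*q^2}; counting standard monomials gives mu = 8. Corank 2; j^3 = -2*(p - 2*q)^3 is a perfect cube, so E-series; the 5-jet and mu = 8 give E_8. The Hessian of g at 0 is [[0, 0], [0, 0]] with rank 0, so corank 2. A Groebner basis of the Jacobian ideal J(g) in C{p,q} is {p^2/5 + q^4, p^3, p*q}; counting standard monomials gives mu = 6. Corank 2; j^3 = p^2*q has shape L^2 M (L != M), so D-series; mu = 6 gives D_6. f is E_8 but g is D_6, hence not right-equivalent.

No.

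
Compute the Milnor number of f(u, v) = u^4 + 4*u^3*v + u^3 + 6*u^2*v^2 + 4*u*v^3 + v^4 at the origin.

6

The Hessian of f at 0 has rank 0. Corank 2; j^3 = u^3 is a perfect cube, so E-series; the 4-jet and mu = 6 give E_6.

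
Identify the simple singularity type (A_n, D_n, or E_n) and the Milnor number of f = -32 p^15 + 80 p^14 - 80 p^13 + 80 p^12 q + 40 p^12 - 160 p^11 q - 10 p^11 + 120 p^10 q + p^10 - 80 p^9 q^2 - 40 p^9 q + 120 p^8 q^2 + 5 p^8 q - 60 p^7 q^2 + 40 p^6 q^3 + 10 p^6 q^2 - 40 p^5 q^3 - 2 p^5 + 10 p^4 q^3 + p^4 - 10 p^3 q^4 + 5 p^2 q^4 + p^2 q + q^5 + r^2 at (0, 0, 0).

Type D_6, Milnor number mu = 6.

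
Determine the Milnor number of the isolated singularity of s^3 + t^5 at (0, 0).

8

The Hessian of f at 0 has rank 0. Corank 2; j^3 = s^3 is a perfect cube, so E-series; the 5-jet and mu = 8 give E_8.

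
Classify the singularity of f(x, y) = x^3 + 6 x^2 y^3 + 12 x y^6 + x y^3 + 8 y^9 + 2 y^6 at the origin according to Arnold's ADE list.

The Hessian of f at 0 has rank 0. Corank 2; j^3 = x^3 is a perfect cube, so E-series; the 4-jet and mu = 7 give E_7.

E7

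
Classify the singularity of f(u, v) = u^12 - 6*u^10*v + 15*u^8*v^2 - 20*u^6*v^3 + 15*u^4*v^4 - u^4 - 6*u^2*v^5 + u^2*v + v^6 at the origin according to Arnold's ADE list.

The Hessian of f at 0 has rank 0. Corank 2; j^3 = u^2*v has shape L^2 M (L != M), so D-series; mu = 7 gives D_7.

D_7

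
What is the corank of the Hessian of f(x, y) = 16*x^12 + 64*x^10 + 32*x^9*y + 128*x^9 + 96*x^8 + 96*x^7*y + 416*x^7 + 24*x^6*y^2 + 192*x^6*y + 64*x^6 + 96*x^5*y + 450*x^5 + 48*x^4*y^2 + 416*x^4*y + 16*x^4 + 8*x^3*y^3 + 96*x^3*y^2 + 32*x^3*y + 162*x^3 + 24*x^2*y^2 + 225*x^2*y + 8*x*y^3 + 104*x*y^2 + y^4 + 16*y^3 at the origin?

Hessian at 0 has rank 0.

2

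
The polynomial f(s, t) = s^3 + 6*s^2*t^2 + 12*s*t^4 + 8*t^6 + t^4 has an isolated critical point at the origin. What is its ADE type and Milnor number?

Type E6, Milnor number mu = 6.

The Hessian of f at 0 has rank 0. Corank 2; j^3 = s^3 is a perfect cube, so E-series; the 4-jet and mu = 6 give E_6.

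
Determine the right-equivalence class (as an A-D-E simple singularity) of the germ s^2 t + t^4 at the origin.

D5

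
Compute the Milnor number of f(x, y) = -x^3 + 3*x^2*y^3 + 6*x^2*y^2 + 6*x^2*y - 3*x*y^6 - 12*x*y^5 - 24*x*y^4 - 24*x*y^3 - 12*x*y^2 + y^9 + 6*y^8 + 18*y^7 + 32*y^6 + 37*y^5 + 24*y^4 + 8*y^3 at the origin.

8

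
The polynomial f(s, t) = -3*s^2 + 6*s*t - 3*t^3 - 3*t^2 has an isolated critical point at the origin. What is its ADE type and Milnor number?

The Hessian of f at 0 is [[-6, 6], [6, -6]] with rank 1, so corank 1. A Groebner basis of the Jacobian ideal J(f) in C{s,t} is {t^2, s - t}; counting standard monomials gives mu = 2. Corank 1: A-series; mu = 2 gives A_2.

Type A2, Milnor number mu = 2.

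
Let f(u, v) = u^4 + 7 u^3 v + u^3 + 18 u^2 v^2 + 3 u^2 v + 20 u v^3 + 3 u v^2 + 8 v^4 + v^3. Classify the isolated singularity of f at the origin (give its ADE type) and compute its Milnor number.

Type E_{7}, Milnor number mu = 7.

The Hessian of f at 0 is [[0, 0], [0, 0]] with rank 0, so corank 2. A Groebner basis of the Jacobian ideal J(f) in C{u,v} is {3*u^2 + 6*u*v + v^4 + v^3 + 3*v^2, u^3 + 9*u^2 + 18*u*v + 4*v^3 + 9*v^2, u^2*v - 5*u^2 - 10*u*v - 8*v^3/3 - 5*v^2, 2*u^2 + u*v^2 + 4*u*v + 5*v^3/3 + 2*v^2}; counting standard monomials gives mu = 7. Corank 2; j^3 = (u + v)^3 is a perfect cube, so E-series; the 4-jet and mu = 7 give E_7.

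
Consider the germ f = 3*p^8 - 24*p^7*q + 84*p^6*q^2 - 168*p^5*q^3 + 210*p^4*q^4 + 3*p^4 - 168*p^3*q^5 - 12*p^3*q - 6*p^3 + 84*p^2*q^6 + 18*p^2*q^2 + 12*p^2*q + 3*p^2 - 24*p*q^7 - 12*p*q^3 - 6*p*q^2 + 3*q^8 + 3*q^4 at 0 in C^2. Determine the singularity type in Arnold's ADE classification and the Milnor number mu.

The Hessian of f at 0 has rank 1. Corank 1: A-series; mu = 7 gives A_7.

Type A_7, Milnor number mu = 7.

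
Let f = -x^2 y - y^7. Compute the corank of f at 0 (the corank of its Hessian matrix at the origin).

2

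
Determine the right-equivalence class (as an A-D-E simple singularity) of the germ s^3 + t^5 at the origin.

The Hessian of f at 0 is [[0, 0], [0, 0]] with rank 0, so corank 2. A Groebner basis of the Jacobian ideal J(f) in C{s,t} is {t^4, s^2}; counting standard monomials gives mu = 8. Corank 2; j^3 = s^3 is a perfect cube, so E-series; the 5-jet and mu = 8 give E_8.

E8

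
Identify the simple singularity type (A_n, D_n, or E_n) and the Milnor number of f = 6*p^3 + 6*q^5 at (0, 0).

The Hessian of f at 0 has rank 0. Corank 2; j^3 = 6*p^3 is a perfect cube, so E-series; the 5-jet and mu = 8 give E_8.

Type E_{8}, Milnor number mu = 8.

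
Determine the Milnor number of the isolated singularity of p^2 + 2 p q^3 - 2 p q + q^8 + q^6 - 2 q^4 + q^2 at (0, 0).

7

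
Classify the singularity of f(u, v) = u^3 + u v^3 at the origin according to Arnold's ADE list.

E_7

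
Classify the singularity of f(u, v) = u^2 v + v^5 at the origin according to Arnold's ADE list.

D_6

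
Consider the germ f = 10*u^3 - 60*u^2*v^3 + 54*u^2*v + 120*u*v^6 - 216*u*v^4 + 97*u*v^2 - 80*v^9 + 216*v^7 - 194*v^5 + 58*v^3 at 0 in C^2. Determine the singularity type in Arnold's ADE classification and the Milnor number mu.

The Hessian of f at 0 has rank 0. Corank 2; j^3 = (u + 2*v)*(10*u^2 + 34*u*v + 29*v^2) splits into three distinct lines over C (the quadratic factor has nonzero discriminant), so D_4.

Type D_{4}, Milnor number mu = 4.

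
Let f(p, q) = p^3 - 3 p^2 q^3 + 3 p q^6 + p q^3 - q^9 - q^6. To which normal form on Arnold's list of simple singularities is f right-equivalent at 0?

E_{7}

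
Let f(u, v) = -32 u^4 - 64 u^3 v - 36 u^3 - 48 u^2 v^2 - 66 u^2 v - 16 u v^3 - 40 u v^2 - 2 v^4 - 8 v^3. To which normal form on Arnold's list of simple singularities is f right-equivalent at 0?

The Hessian of f at 0 is [[0, 0], [0, 0]] with rank 0, so corank 2. A Groebner basis of the Jacobian ideal J(f) in C{u,v} is {u*v^2 + 27*u*v/4 + 9*v^2/2, -81*u*v/8 + v^3 - 27*v^2/4, u^2 + 7*u*v/6 + v^2/3}; counting standard monomials gives mu = 5. Corank 2; j^3 = -2*(2*u + v)*(3*u + 2*v)^2 has shape L^2 M (L != M), so D-series; mu = 5 gives D_5.

D5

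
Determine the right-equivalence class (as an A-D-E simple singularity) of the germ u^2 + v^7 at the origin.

A6

The Hessian of f at 0 is [[2, 0], [0, 0]] with rank 1, so corank 1. A Groebner basis of the Jacobian ideal J(f) in C{u,v} is {v^6, u}; counting standard monomials gives mu = 6. Corank 1: A-series; mu = 6 gives A_6.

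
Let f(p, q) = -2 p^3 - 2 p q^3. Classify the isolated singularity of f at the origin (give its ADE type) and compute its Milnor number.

Type E_{7}, Milnor number mu = 7.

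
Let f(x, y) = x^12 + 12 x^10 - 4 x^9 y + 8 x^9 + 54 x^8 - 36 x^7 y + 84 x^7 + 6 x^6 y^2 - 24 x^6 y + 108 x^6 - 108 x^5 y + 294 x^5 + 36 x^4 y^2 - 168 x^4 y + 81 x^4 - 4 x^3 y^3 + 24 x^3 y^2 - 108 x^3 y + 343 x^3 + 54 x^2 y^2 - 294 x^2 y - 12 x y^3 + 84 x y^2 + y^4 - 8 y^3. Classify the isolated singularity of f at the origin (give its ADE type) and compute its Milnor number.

Type E6, Milnor number mu = 6.

The Hessian of f at 0 has rank 0. Corank 2; j^3 = (7*x - 2*y)^3 is a perfect cube, so E-series; the 4-jet and mu = 6 give E_6.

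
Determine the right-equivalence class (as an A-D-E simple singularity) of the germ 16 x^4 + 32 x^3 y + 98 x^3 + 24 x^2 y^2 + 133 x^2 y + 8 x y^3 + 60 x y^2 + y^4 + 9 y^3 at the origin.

D_5

The Hessian of f at 0 has rank 0. Corank 2; j^3 = (2*x + y)*(7*x + 3*y)^2 has shape L^2 M (L != M), so D-series; mu = 5 gives D_5.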